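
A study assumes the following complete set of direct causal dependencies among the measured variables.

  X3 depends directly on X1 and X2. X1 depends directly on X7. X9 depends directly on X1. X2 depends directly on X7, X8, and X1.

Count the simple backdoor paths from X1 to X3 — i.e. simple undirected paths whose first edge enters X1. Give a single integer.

1

A backdoor path from X1 to X3 is any simple undirected path whose first edge points into X1 (i.e. leaves X1 via a parent).
Parents of X1: {X7}.
Enumerating:
  P1: X1 <- X7 -> X2 -> X3
That exhausts the simple backdoor paths. Count: 1.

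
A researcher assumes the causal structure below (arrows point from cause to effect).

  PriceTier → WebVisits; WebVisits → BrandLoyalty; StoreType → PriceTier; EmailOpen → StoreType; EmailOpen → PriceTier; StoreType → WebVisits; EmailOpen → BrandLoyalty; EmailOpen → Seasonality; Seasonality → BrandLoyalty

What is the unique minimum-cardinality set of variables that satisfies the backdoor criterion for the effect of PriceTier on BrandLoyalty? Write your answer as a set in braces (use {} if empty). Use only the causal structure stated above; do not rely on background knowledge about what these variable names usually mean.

{EmailOpen, StoreType}

Variables eligible for adjustment (non-descendants of PriceTier, excluding PriceTier and BrandLoyalty): {EmailOpen, Seasonality, StoreType}.
Backdoor paths from PriceTier to BrandLoyalty:
  P1: PriceTier <- EmailOpen -> Seasonality -> BrandLoyalty
  P2: PriceTier <- EmailOpen -> StoreType -> WebVisits -> BrandLoyalty
  P3: PriceTier <- EmailOpen -> BrandLoyalty
  P4: PriceTier <- StoreType <- EmailOpen -> Seasonality -> BrandLoyalty
  P5: PriceTier <- StoreType <- EmailOpen -> BrandLoyalty
  P6: PriceTier <- StoreType -> WebVisits -> BrandLoyalty
The empty set is not sufficient: P1 (PriceTier <- EmailOpen -> Seasonality -> BrandLoyalty) has no collider blocking it and no conditioned non-collider, so it is open.
Try {EmailOpen, StoreType}:
  P1: blocked at fork node EmailOpen ∈ conditioning set.
  P2: blocked at fork node EmailOpen ∈ conditioning set.
  P3: blocked at fork node EmailOpen ∈ conditioning set.
  P4: blocked at chain node StoreType ∈ conditioning set.
  P5: blocked at chain node StoreType ∈ conditioning set.
  P6: blocked at fork node StoreType ∈ conditioning set.
{EmailOpen, StoreType} contains no descendant of PriceTier and blocks every backdoor path.
Every element of {EmailOpen, StoreType} is needed (dropping EmailOpen leaves P1 open; dropping StoreType leaves P6 open), so no proper subset is valid.
Among all size-2 subsets of the eligible variables, only {EmailOpen, StoreType} blocks every backdoor path, so it is the unique smallest valid adjustment set.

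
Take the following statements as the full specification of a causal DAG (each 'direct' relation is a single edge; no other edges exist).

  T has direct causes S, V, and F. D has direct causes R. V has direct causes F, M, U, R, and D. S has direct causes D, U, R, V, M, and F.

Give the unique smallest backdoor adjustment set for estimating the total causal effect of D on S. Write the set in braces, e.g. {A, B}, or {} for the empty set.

Variables eligible for adjustment (non-descendants of D, excluding D and S): {F, M, R, U}.
Backdoor paths from D to S:
  P1: D <- R -> V <- F -> S
  P2: D <- R -> V <- F -> T <- S
  P3: D <- R -> V <- U -> S
  P4: D <- R -> V <- M -> S
  P5: D <- R -> V -> S
  P6: D <- R -> V -> T <- F -> S
  P7: D <- R -> V -> T <- S
  P8: D <- R -> S
The empty set is not sufficient: P5 (D <- R -> V -> S) has no collider blocking it and no conditioned non-collider, so it is open.
Try {R}:
  P1: blocked at fork node R ∈ conditioning set.
  P2: blocked at fork node R ∈ conditioning set.
  P3: blocked at fork node R ∈ conditioning set.
  P4: blocked at fork node R ∈ conditioning set.
  P5: blocked at fork node R ∈ conditioning set.
  P6: blocked at fork node R ∈ conditioning set.
  P7: blocked at fork node R ∈ conditioning set.
  P8: blocked at fork node R ∈ conditioning set.
{R} contains no descendant of D and blocks every backdoor path.
No other singleton works — e.g. {F} leaves P5 open — so {R} is the unique smallest valid adjustment set.

{R}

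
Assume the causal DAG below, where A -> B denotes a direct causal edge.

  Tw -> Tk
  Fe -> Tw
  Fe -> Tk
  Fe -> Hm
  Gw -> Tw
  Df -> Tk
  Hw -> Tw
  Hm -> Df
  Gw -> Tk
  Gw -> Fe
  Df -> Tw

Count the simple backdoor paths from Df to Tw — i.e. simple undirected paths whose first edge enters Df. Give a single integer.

5

A backdoor path from Df to Tw is any simple undirected path whose first edge points into Df (i.e. leaves Df via a parent).
Parents of Df: {Hm}.
Enumerating:
  P1: Df <- Hm <- Fe <- Gw -> Tw
  P2: Df <- Hm <- Fe <- Gw -> Tk <- Tw
  P3: Df <- Hm <- Fe -> Tw
  P4: Df <- Hm <- Fe -> Tk <- Gw -> Tw
  P5: Df <- Hm <- Fe -> Tk <- Tw
That exhausts the simple backdoor paths. Count: 5.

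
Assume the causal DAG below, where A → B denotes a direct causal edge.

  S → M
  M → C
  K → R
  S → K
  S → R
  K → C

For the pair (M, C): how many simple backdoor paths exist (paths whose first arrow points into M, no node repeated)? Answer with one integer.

2

A backdoor path from M to C is any simple undirected path whose first edge points into M (i.e. leaves M via a parent).
Parents of M: {S}.
Enumerating:
  P1: M <- S -> K -> C
  P2: M <- S -> R <- K -> C
That exhausts the simple backdoor paths. Count: 2.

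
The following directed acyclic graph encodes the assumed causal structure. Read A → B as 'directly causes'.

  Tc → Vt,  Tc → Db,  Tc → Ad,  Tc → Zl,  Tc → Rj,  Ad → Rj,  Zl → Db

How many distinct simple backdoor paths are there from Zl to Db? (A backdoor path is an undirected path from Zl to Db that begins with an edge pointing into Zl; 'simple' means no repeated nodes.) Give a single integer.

1

A backdoor path from Zl to Db is any simple undirected path whose first edge points into Zl (i.e. leaves Zl via a parent).
Parents of Zl: {Tc}.
Enumerating:
  P1: Zl <- Tc -> Db
That exhausts the simple backdoor paths. Count: 1.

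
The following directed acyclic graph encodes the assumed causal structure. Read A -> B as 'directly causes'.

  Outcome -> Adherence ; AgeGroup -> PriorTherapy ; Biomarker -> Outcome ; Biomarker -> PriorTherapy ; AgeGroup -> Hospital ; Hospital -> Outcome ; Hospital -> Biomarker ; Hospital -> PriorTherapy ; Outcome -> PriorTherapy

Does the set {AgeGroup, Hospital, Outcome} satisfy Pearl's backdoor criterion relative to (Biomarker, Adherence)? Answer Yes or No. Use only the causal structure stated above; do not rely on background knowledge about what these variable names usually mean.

Backdoor paths from Biomarker to Adherence (paths whose first edge points into Biomarker):
  P1: Biomarker <- Hospital <- AgeGroup -> PriorTherapy <- Outcome -> Adherence
  P2: Biomarker <- Hospital -> Outcome -> Adherence
  P3: Biomarker <- Hospital -> PriorTherapy <- Outcome -> Adherence
Condition 1 (no descendant of Biomarker in the set): FAILS — Outcome is a descendant of Biomarker.
Condition 2 (every backdoor path blocked by {AgeGroup, Hospital, Outcome}):
  P1: blocked at chain node Hospital ∈ conditioning set.
  P2: blocked at fork node Hospital ∈ conditioning set.
  P3: blocked at fork node Hospital ∈ conditioning set.
{AgeGroup, Hospital, Outcome} does not satisfy the backdoor criterion.

No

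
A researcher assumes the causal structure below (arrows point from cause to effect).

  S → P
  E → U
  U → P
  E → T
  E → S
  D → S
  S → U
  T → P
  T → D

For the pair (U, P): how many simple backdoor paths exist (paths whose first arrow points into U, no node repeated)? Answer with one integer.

7

A backdoor path from U to P is any simple undirected path whose first edge points into U (i.e. leaves U via a parent).
Parents of U: {E, S}.
Enumerating:
  P1: U <- E -> T -> D -> S -> P
  P2: U <- E -> T -> P
  P3: U <- E -> S <- D <- T -> P
  P4: U <- E -> S -> P
  P5: U <- S <- E -> T -> P
  P6: U <- S <- D <- T -> P
  P7: U <- S -> P
That exhausts the simple backdoor paths. Count: 7.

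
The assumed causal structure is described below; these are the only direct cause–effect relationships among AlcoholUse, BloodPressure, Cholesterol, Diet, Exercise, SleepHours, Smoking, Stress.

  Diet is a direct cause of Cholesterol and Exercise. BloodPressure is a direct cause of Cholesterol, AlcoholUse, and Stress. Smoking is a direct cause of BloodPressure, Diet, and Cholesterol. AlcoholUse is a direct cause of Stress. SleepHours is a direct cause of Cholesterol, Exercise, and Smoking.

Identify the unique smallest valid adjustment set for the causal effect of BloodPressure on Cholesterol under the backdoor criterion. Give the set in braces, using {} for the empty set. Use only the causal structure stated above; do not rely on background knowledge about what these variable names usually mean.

Variables eligible for adjustment (non-descendants of BloodPressure, excluding BloodPressure and Cholesterol): {Diet, Exercise, SleepHours, Smoking}.
Backdoor paths from BloodPressure to Cholesterol:
  P1: BloodPressure <- Smoking <- SleepHours -> Exercise <- Diet -> Cholesterol
  P2: BloodPressure <- Smoking <- SleepHours -> Cholesterol
  P3: BloodPressure <- Smoking -> Diet -> Exercise <- SleepHours -> Cholesterol
  P4: BloodPressure <- Smoking -> Diet -> Cholesterol
  P5: BloodPressure <- Smoking -> Cholesterol
The empty set is not sufficient: P2 (BloodPressure <- Smoking <- SleepHours -> Cholesterol) has no collider blocking it and no conditioned non-collider, so it is open.
Try {Smoking}:
  P1: blocked at chain node Smoking ∈ conditioning set.
  P2: blocked at chain node Smoking ∈ conditioning set.
  P3: blocked at fork node Smoking ∈ conditioning set.
  P4: blocked at fork node Smoking ∈ conditioning set.
  P5: blocked at fork node Smoking ∈ conditioning set.
{Smoking} contains no descendant of BloodPressure and blocks every backdoor path.
No other singleton works — e.g. {SleepHours} leaves P4 open — so {Smoking} is the unique smallest valid adjustment set.

{Smoking}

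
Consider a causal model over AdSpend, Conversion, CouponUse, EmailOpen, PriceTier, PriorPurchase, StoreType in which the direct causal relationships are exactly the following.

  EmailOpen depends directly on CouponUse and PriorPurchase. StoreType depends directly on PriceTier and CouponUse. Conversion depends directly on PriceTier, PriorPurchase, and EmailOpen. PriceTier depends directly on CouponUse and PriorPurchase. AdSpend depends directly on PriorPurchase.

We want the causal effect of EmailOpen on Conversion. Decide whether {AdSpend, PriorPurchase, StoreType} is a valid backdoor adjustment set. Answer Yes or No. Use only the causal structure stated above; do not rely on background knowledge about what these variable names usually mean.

Backdoor paths from EmailOpen to Conversion (paths whose first edge points into EmailOpen):
  P1: EmailOpen <- PriorPurchase -> PriceTier -> Conversion
  P2: EmailOpen <- PriorPurchase -> Conversion
  P3: EmailOpen <- CouponUse -> PriceTier <- PriorPurchase -> Conversion
  P4: EmailOpen <- CouponUse -> PriceTier -> Conversion
  P5: EmailOpen <- CouponUse -> StoreType <- PriceTier <- PriorPurchase -> Conversion
  P6: EmailOpen <- CouponUse -> StoreType <- PriceTier -> Conversion
Condition 1 (no descendant of EmailOpen in the set): holds — descendants of EmailOpen are {Conversion}; none are in {AdSpend, PriorPurchase, StoreType}.
Condition 2 (every backdoor path blocked by {AdSpend, PriorPurchase, StoreType}):
  P1: blocked at fork node PriorPurchase ∈ conditioning set.
  P2: blocked at fork node PriorPurchase ∈ conditioning set.
  P3: blocked at fork node PriorPurchase ∈ conditioning set.
  P4: open — no interior node is in the conditioning set.
  P5: blocked at fork node PriorPurchase ∈ conditioning set.
  P6: open — collider(s) StoreType are conditioned on (or have a conditioned descendant) and no non-collider on the path is in the set.
{AdSpend, PriorPurchase, StoreType} does not satisfy the backdoor criterion.

No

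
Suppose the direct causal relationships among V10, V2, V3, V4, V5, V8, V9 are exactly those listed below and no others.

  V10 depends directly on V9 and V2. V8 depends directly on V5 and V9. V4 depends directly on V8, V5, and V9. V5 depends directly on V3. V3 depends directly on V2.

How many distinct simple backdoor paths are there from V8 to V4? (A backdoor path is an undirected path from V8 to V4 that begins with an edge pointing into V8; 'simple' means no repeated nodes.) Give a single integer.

A backdoor path from V8 to V4 is any simple undirected path whose first edge points into V8 (i.e. leaves V8 via a parent).
Parents of V8: {V5, V9}.
Enumerating:
  P1: V8 <- V9 -> V4
  P2: V8 <- V9 -> V10 <- V2 -> V3 -> V5 -> V4
  P3: V8 <- V5 <- V3 <- V2 -> V10 <- V9 -> V4
  P4: V8 <- V5 -> V4
That exhausts the simple backdoor paths. Count: 4.

4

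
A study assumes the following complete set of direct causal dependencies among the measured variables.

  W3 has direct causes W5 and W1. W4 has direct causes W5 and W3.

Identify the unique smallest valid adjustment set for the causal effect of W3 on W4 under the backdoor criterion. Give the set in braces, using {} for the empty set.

{W5}

Variables eligible for adjustment (non-descendants of W3, excluding W3 and W4): {W1, W5}.
Backdoor paths from W3 to W4:
  P1: W3 <- W5 -> W4
The empty set is not sufficient: P1 (W3 <- W5 -> W4) has no collider blocking it and no conditioned non-collider, so it is open.
Try {W5}:
  P1: blocked at fork node W5 ∈ conditioning set.
{W5} contains no descendant of W3 and blocks every backdoor path.
No other singleton works — e.g. {W1} leaves P1 open — so {W5} is the unique smallest valid adjustment set.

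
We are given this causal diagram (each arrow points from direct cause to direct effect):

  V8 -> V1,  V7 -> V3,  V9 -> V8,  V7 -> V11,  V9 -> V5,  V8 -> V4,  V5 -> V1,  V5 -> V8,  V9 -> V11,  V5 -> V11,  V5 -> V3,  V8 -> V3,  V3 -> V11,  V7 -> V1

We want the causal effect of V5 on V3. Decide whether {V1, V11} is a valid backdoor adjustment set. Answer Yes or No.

Backdoor paths from V5 to V3 (paths whose first edge points into V5):
  P1: V5 <- V9 -> V8 -> V1 <- V7 -> V3
  P2: V5 <- V9 -> V8 -> V1 <- V7 -> V11 <- V3
  P3: V5 <- V9 -> V8 -> V3
  P4: V5 <- V9 -> V11 <- V7 -> V1 <- V8 -> V3
  P5: V5 <- V9 -> V11 <- V7 -> V3
  P6: V5 <- V9 -> V11 <- V3
Condition 1 (no descendant of V5 in the set): FAILS — V1 and V11 are descendants of V5.
Condition 2 (every backdoor path blocked by {V1, V11}):
  P1: open — collider(s) V1 are conditioned on (or have a conditioned descendant) and no non-collider on the path is in the set.
  P2: open — collider(s) V1, V11 are conditioned on (or have a conditioned descendant) and no non-collider on the path is in the set.
  P3: open — no interior node is in the conditioning set.
  P4: open — collider(s) V11, V1 are conditioned on (or have a conditioned descendant) and no non-collider on the path is in the set.
  P5: open — collider(s) V11 are conditioned on (or have a conditioned descendant) and no non-collider on the path is in the set.
  P6: open — collider(s) V11 are conditioned on (or have a conditioned descendant) and no non-collider on the path is in the set.
{V1, V11} does not satisfy the backdoor criterion.

No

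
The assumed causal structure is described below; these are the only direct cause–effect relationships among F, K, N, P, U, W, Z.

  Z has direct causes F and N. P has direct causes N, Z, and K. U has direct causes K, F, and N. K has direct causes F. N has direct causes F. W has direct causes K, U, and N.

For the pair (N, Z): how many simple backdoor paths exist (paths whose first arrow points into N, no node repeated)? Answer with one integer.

A backdoor path from N to Z is any simple undirected path whose first edge points into N (i.e. leaves N via a parent).
Parents of N: {F}.
Enumerating:
  P1: N <- F -> Z
  P2: N <- F -> K -> P <- Z
  P3: N <- F -> U <- K -> P <- Z
  P4: N <- F -> U -> W <- K -> P <- Z
That exhausts the simple backdoor paths. Count: 4.

4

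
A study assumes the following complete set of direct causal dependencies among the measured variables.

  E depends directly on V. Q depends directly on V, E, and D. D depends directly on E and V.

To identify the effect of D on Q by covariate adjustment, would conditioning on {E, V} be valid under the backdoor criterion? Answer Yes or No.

Backdoor paths from D to Q (paths whose first edge points into D):
  P1: D <- V -> E -> Q
  P2: D <- V -> Q
  P3: D <- E <- V -> Q
  P4: D <- E -> Q
Condition 1 (no descendant of D in the set): holds — descendants of D are {Q}; none are in {E, V}.
Condition 2 (every backdoor path blocked by {E, V}):
  P1: blocked at fork node V ∈ conditioning set.
  P2: blocked at fork node V ∈ conditioning set.
  P3: blocked at chain node E ∈ conditioning set.
  P4: blocked at fork node E ∈ conditioning set.
{E, V} satisfies the backdoor criterion.

Yes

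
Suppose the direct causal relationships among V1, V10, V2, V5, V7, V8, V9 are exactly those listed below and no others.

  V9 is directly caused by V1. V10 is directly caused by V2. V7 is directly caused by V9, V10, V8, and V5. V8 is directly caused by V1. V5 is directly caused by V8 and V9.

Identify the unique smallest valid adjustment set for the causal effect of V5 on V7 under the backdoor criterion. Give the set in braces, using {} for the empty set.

Variables eligible for adjustment (non-descendants of V5, excluding V5 and V7): {V1, V10, V2, V8, V9}.
Backdoor paths from V5 to V7:
  P1: V5 <- V8 <- V1 -> V9 -> V7
  P2: V5 <- V8 -> V7
  P3: V5 <- V9 <- V1 -> V8 -> V7
  P4: V5 <- V9 -> V7
The empty set is not sufficient: P1 (V5 <- V8 <- V1 -> V9 -> V7) has no collider blocking it and no conditioned non-collider, so it is open.
Try {V8, V9}:
  P1: blocked at chain node V8 ∈ conditioning set.
  P2: blocked at fork node V8 ∈ conditioning set.
  P3: blocked at chain node V9 ∈ conditioning set.
  P4: blocked at fork node V9 ∈ conditioning set.
{V8, V9} contains no descendant of V5 and blocks every backdoor path.
Every element of {V8, V9} is needed (dropping V8 leaves P2 open; dropping V9 leaves P4 open), so no proper subset is valid.
Among all size-2 subsets of the eligible variables, only {V8, V9} blocks every backdoor path, so it is the unique smallest valid adjustment set.

{V8, V9}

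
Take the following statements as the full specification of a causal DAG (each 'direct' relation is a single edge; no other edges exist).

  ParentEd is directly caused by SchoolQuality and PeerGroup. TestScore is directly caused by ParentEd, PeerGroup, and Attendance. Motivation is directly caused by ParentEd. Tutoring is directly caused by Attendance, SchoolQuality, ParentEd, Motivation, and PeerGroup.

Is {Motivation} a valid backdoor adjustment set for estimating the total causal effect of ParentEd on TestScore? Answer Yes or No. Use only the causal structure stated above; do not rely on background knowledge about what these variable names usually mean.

No

Backdoor paths from ParentEd to TestScore (paths whose first edge points into ParentEd):
  P1: ParentEd <- SchoolQuality -> Tutoring <- Attendance -> TestScore
  P2: ParentEd <- SchoolQuality -> Tutoring <- PeerGroup -> TestScore
  P3: ParentEd <- PeerGroup -> Tutoring <- Attendance -> TestScore
  P4: ParentEd <- PeerGroup -> TestScore
Condition 1 (no descendant of ParentEd in the set): FAILS — Motivation is a descendant of ParentEd.
Condition 2 (every backdoor path blocked by {Motivation}):
  P1: blocked at collider Tutoring (neither it nor any descendant is in the conditioning set).
  P2: blocked at collider Tutoring (neither it nor any descendant is in the conditioning set).
  P3: blocked at collider Tutoring (neither it nor any descendant is in the conditioning set).
  P4: open — no interior node is in the conditioning set.
{Motivation} does not satisfy the backdoor criterion.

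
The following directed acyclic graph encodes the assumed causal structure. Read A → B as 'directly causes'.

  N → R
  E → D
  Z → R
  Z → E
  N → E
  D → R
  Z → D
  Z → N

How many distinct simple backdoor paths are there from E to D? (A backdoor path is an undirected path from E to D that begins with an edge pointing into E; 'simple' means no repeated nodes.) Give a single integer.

A backdoor path from E to D is any simple undirected path whose first edge points into E (i.e. leaves E via a parent).
Parents of E: {N, Z}.
Enumerating:
  P1: E <- Z -> N -> R <- D
  P2: E <- Z -> D
  P3: E <- Z -> R <- D
  P4: E <- N <- Z -> D
  P5: E <- N <- Z -> R <- D
  P6: E <- N -> R <- Z -> D
  P7: E <- N -> R <- D
That exhausts the simple backdoor paths. Count: 7.

7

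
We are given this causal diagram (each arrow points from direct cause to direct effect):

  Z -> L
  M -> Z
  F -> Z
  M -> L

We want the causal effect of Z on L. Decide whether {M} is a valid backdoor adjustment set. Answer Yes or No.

Backdoor paths from Z to L (paths whose first edge points into Z):
  P1: Z <- M -> L
Condition 1 (no descendant of Z in the set): holds — descendants of Z are {L}; none are in {M}.
Condition 2 (every backdoor path blocked by {M}):
  P1: blocked at fork node M ∈ conditioning set.
{M} satisfies the backdoor criterion.

Yes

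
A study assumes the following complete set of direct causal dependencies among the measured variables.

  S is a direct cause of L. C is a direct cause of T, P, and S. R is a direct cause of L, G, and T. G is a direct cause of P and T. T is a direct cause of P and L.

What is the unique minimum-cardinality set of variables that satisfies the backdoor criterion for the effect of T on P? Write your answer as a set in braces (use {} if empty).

Variables eligible for adjustment (non-descendants of T, excluding T and P): {C, G, R, S}.
Backdoor paths from T to P:
  P1: T <- R -> G -> P
  P2: T <- R -> L <- S <- C -> P
  P3: T <- C -> S -> L <- R -> G -> P
  P4: T <- C -> P
  P5: T <- G <- R -> L <- S <- C -> P
  P6: T <- G -> P
The empty set is not sufficient: P1 (T <- R -> G -> P) has no collider blocking it and no conditioned non-collider, so it is open.
Try {C, G}:
  P1: blocked at chain node G ∈ conditioning set.
  P2: blocked at collider L (neither it nor any descendant is in the conditioning set).
  P3: blocked at fork node C ∈ conditioning set.
  P4: blocked at fork node C ∈ conditioning set.
  P5: blocked at chain node G ∈ conditioning set.
  P6: blocked at fork node G ∈ conditioning set.
{C, G} contains no descendant of T and blocks every backdoor path.
Every element of {C, G} is needed (dropping C leaves P4 open; dropping G leaves P1 open), so no proper subset is valid.
Among all size-2 subsets of the eligible variables, only {C, G} blocks every backdoor path, so it is the unique smallest valid adjustment set.

{C, G}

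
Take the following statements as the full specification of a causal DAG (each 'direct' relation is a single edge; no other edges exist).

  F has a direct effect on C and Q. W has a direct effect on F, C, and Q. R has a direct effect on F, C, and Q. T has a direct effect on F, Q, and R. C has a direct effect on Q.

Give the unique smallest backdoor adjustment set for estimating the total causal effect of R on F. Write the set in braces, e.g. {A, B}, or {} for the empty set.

Variables eligible for adjustment (non-descendants of R, excluding R and F): {T, W}.
Backdoor paths from R to F:
  P1: R <- T -> F
  P2: R <- T -> Q <- W -> F
  P3: R <- T -> Q <- W -> C <- F
  P4: R <- T -> Q <- F
  P5: R <- T -> Q <- C <- W -> F
  P6: R <- T -> Q <- C <- F
The empty set is not sufficient: P1 (R <- T -> F) has no collider blocking it and no conditioned non-collider, so it is open.
Try {T}:
  P1: blocked at fork node T ∈ conditioning set.
  P2: blocked at fork node T ∈ conditioning set.
  P3: blocked at fork node T ∈ conditioning set.
  P4: blocked at fork node T ∈ conditioning set.
  P5: blocked at fork node T ∈ conditioning set.
  P6: blocked at fork node T ∈ conditioning set.
{T} contains no descendant of R and blocks every backdoor path.
No other singleton works — e.g. {W} leaves P1 open — so {T} is the unique smallest valid adjustment set.

{T}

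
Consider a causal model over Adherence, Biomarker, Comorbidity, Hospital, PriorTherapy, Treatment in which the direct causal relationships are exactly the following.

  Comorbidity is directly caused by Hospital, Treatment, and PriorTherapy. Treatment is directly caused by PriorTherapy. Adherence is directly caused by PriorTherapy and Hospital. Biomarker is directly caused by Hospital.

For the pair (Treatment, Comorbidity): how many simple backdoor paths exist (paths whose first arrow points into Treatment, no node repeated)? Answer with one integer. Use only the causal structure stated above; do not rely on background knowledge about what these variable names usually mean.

2

A backdoor path from Treatment to Comorbidity is any simple undirected path whose first edge points into Treatment (i.e. leaves Treatment via a parent).
Parents of Treatment: {PriorTherapy}.
Enumerating:
  P1: Treatment <- PriorTherapy -> Adherence <- Hospital -> Comorbidity
  P2: Treatment <- PriorTherapy -> Comorbidity
That exhausts the simple backdoor paths. Count: 2.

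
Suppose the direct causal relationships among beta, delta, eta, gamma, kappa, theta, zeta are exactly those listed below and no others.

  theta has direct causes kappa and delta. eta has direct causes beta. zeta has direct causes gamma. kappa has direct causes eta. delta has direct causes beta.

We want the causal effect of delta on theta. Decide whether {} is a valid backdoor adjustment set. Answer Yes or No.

Backdoor paths from delta to theta (paths whose first edge points into delta):
  P1: delta <- beta -> eta -> kappa -> theta
Condition 1 (no descendant of delta in the set): holds — descendants of delta are {theta}; none are in {}.
Condition 2 (every backdoor path blocked by {}):
  P1: open — no interior node is in the conditioning set.
{} does not satisfy the backdoor criterion.

No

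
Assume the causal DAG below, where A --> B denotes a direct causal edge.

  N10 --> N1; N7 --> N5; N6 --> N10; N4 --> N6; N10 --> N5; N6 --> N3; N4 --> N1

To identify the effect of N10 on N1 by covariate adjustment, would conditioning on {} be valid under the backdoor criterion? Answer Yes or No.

Backdoor paths from N10 to N1 (paths whose first edge points into N10):
  P1: N10 <- N6 <- N4 -> N1
Condition 1 (no descendant of N10 in the set): holds — descendants of N10 are {N1, N5}; none are in {}.
Condition 2 (every backdoor path blocked by {}):
  P1: open — no interior node is in the conditioning set.
{} does not satisfy the backdoor criterion.

No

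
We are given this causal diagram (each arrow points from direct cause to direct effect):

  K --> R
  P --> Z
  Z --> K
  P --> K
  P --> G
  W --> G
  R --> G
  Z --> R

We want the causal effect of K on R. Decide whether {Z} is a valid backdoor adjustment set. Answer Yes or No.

Yes

Backdoor paths from K to R (paths whose first edge points into K):
  P1: K <- P -> Z -> R
  P2: K <- P -> G <- R
  P3: K <- Z <- P -> G <- R
  P4: K <- Z -> R
Condition 1 (no descendant of K in the set): holds — descendants of K are {G, R}; none are in {Z}.
Condition 2 (every backdoor path blocked by {Z}):
  P1: blocked at chain node Z ∈ conditioning set.
  P2: blocked at collider G (neither it nor any descendant is in the conditioning set).
  P3: blocked at chain node Z ∈ conditioning set.
  P4: blocked at fork node Z ∈ conditioning set.
{Z} satisfies the backdoor criterion.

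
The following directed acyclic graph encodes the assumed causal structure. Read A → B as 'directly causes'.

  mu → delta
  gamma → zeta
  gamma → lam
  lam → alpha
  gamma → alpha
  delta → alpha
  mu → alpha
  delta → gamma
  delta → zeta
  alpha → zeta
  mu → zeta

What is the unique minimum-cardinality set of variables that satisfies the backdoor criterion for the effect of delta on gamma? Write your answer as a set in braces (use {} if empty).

Variables eligible for adjustment (non-descendants of delta, excluding delta and gamma): {mu}.
Backdoor paths from delta to gamma:
  P1: delta <- mu -> alpha <- gamma
  P2: delta <- mu -> alpha <- lam <- gamma
  P3: delta <- mu -> alpha -> zeta <- gamma
  P4: delta <- mu -> zeta <- gamma
  P5: delta <- mu -> zeta <- alpha <- gamma
  P6: delta <- mu -> zeta <- alpha <- lam <- gamma
Each backdoor path contains an unconditioned collider, so every path is already blocked with the empty conditioning set:
  P1: blocked at collider alpha (neither it nor any descendant is in the conditioning set).
  P2: blocked at collider alpha (neither it nor any descendant is in the conditioning set).
  P3: blocked at collider zeta (neither it nor any descendant is in the conditioning set).
  P4: blocked at collider zeta (neither it nor any descendant is in the conditioning set).
  P5: blocked at collider zeta (neither it nor any descendant is in the conditioning set).
  P6: blocked at collider zeta (neither it nor any descendant is in the conditioning set).
The empty set is therefore the unique smallest valid set.

{}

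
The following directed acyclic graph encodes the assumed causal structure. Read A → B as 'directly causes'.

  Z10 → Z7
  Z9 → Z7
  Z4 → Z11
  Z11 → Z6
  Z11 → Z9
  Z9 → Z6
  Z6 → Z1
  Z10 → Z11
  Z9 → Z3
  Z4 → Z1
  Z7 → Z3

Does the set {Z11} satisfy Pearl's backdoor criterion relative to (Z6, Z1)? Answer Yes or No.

Yes

Backdoor paths from Z6 to Z1 (paths whose first edge points into Z6):
  P1: Z6 <- Z11 <- Z4 -> Z1
  P2: Z6 <- Z9 <- Z11 <- Z4 -> Z1
  P3: Z6 <- Z9 -> Z7 <- Z10 -> Z11 <- Z4 -> Z1
  P4: Z6 <- Z9 -> Z3 <- Z7 <- Z10 -> Z11 <- Z4 -> Z1
Condition 1 (no descendant of Z6 in the set): holds — descendants of Z6 are {Z1}; none are in {Z11}.
Condition 2 (every backdoor path blocked by {Z11}):
  P1: blocked at chain node Z11 ∈ conditioning set.
  P2: blocked at chain node Z11 ∈ conditioning set.
  P3: blocked at collider Z7 (neither it nor any descendant is in the conditioning set).
  P4: blocked at collider Z3 (neither it nor any descendant is in the conditioning set).
{Z11} satisfies the backdoor criterion.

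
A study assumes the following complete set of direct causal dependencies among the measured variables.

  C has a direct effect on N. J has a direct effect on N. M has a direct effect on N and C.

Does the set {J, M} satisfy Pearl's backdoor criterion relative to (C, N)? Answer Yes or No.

Yes

Backdoor paths from C to N (paths whose first edge points into C):
  P1: C <- M -> N
Condition 1 (no descendant of C in the set): holds — descendants of C are {N}; none are in {J, M}.
Condition 2 (every backdoor path blocked by {J, M}):
  P1: blocked at fork node M ∈ conditioning set.
{J, M} satisfies the backdoor criterion.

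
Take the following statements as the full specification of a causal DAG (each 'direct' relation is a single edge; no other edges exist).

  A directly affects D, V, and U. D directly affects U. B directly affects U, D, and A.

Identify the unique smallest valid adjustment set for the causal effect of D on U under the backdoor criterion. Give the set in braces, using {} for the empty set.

{A, B}

Variables eligible for adjustment (non-descendants of D, excluding D and U): {A, B, V}.
Backdoor paths from D to U:
  P1: D <- B -> A -> U
  P2: D <- B -> U
  P3: D <- A <- B -> U
  P4: D <- A -> U
The empty set is not sufficient: P1 (D <- B -> A -> U) has no collider blocking it and no conditioned non-collider, so it is open.
Try {A, B}:
  P1: blocked at fork node B ∈ conditioning set.
  P2: blocked at fork node B ∈ conditioning set.
  P3: blocked at chain node A ∈ conditioning set.
  P4: blocked at fork node A ∈ conditioning set.
{A, B} contains no descendant of D and blocks every backdoor path.
Every element of {A, B} is needed (dropping A leaves P4 open; dropping B leaves P2 open), so no proper subset is valid.
Among all size-2 subsets of the eligible variables, only {A, B} blocks every backdoor path, so it is the unique smallest valid adjustment set.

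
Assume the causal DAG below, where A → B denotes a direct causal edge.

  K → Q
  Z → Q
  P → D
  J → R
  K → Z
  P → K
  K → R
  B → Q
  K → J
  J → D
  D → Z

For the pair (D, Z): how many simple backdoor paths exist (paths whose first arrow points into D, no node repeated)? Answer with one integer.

A backdoor path from D to Z is any simple undirected path whose first edge points into D (i.e. leaves D via a parent).
Parents of D: {J, P}.
Enumerating:
  P1: D <- P -> K -> Z
  P2: D <- P -> K -> Q <- Z
  P3: D <- J <- K -> Z
  P4: D <- J <- K -> Q <- Z
  P5: D <- J -> R <- K -> Z
  P6: D <- J -> R <- K -> Q <- Z
That exhausts the simple backdoor paths. Count: 6.

6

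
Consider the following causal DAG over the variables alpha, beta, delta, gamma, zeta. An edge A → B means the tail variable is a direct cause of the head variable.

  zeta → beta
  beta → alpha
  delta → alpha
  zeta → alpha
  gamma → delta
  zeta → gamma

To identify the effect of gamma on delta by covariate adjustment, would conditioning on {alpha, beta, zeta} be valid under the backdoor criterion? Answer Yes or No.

Backdoor paths from gamma to delta (paths whose first edge points into gamma):
  P1: gamma <- zeta -> beta -> alpha <- delta
  P2: gamma <- zeta -> alpha <- delta
Condition 1 (no descendant of gamma in the set): FAILS — alpha is a descendant of gamma.
Condition 2 (every backdoor path blocked by {alpha, beta, zeta}):
  P1: blocked at fork node zeta ∈ conditioning set.
  P2: blocked at fork node zeta ∈ conditioning set.
{alpha, beta, zeta} does not satisfy the backdoor criterion.

No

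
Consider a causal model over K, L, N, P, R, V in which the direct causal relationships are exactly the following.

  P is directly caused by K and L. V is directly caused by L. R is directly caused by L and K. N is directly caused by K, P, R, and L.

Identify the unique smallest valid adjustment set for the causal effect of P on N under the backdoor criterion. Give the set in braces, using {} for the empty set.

Variables eligible for adjustment (non-descendants of P, excluding P and N): {K, L, R, V}.
Backdoor paths from P to N:
  P1: P <- L -> R <- K -> N
  P2: P <- L -> R -> N
  P3: P <- L -> N
  P4: P <- K -> R <- L -> N
  P5: P <- K -> R -> N
  P6: P <- K -> N
The empty set is not sufficient: P2 (P <- L -> R -> N) has no collider blocking it and no conditioned non-collider, so it is open.
Try {K, L}:
  P1: blocked at fork node L ∈ conditioning set.
  P2: blocked at fork node L ∈ conditioning set.
  P3: blocked at fork node L ∈ conditioning set.
  P4: blocked at fork node K ∈ conditioning set.
  P5: blocked at fork node K ∈ conditioning set.
  P6: blocked at fork node K ∈ conditioning set.
{K, L} contains no descendant of P and blocks every backdoor path.
Every element of {K, L} is needed (dropping K leaves P5 open; dropping L leaves P2 open), so no proper subset is valid.
Among all size-2 subsets of the eligible variables, only {K, L} blocks every backdoor path, so it is the unique smallest valid adjustment set.

{K, L}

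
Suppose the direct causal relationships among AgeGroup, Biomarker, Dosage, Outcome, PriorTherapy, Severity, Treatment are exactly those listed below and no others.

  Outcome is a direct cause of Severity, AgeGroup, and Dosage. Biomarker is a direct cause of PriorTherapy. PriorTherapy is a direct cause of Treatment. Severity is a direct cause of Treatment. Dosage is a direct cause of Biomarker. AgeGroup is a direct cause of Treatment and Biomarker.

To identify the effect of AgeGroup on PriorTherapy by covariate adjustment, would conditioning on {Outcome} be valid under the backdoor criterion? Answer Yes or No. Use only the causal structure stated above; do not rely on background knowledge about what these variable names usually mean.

Backdoor paths from AgeGroup to PriorTherapy (paths whose first edge points into AgeGroup):
  P1: AgeGroup <- Outcome -> Dosage -> Biomarker -> PriorTherapy
  P2: AgeGroup <- Outcome -> Severity -> Treatment <- PriorTherapy
Condition 1 (no descendant of AgeGroup in the set): holds — descendants of AgeGroup are {Biomarker, PriorTherapy, Treatment}; none are in {Outcome}.
Condition 2 (every backdoor path blocked by {Outcome}):
  P1: blocked at fork node Outcome ∈ conditioning set.
  P2: blocked at fork node Outcome ∈ conditioning set.
{Outcome} satisfies the backdoor criterion.

Yes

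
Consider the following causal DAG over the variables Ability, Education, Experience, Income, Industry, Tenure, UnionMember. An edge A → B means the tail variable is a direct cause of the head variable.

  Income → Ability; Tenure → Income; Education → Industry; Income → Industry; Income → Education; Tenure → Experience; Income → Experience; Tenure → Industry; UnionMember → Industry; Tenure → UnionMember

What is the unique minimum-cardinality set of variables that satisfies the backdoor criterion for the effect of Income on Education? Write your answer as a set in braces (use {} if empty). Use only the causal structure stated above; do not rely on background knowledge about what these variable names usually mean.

Variables eligible for adjustment (non-descendants of Income, excluding Income and Education): {Tenure, UnionMember}.
Backdoor paths from Income to Education:
  P1: Income <- Tenure -> UnionMember -> Industry <- Education
  P2: Income <- Tenure -> Industry <- Education
Each backdoor path contains an unconditioned collider, so every path is already blocked with the empty conditioning set:
  P1: blocked at collider Industry (neither it nor any descendant is in the conditioning set).
  P2: blocked at collider Industry (neither it nor any descendant is in the conditioning set).
The empty set is therefore the unique smallest valid set.

{}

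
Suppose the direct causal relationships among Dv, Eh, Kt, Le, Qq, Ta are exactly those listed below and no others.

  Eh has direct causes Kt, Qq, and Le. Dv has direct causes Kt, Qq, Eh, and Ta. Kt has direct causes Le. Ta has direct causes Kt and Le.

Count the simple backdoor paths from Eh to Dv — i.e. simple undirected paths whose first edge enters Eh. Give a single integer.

8

A backdoor path from Eh to Dv is any simple undirected path whose first edge points into Eh (i.e. leaves Eh via a parent).
Parents of Eh: {Kt, Le, Qq}.
Enumerating:
  P1: Eh <- Qq -> Dv
  P2: Eh <- Le -> Kt -> Ta -> Dv
  P3: Eh <- Le -> Kt -> Dv
  P4: Eh <- Le -> Ta <- Kt -> Dv
  P5: Eh <- Le -> Ta -> Dv
  P6: Eh <- Kt <- Le -> Ta -> Dv
  P7: Eh <- Kt -> Ta -> Dv
  P8: Eh <- Kt -> Dv
That exhausts the simple backdoor paths. Count: 8.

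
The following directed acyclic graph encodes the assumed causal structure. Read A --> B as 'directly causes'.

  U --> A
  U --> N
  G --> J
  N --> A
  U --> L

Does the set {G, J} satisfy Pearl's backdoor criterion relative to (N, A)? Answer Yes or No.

No

Backdoor paths from N to A (paths whose first edge points into N):
  P1: N <- U -> A
Condition 1 (no descendant of N in the set): holds — descendants of N are {A}; none are in {G, J}.
Condition 2 (every backdoor path blocked by {G, J}):
  P1: open — no interior node is in the conditioning set.
{G, J} does not satisfy the backdoor criterion.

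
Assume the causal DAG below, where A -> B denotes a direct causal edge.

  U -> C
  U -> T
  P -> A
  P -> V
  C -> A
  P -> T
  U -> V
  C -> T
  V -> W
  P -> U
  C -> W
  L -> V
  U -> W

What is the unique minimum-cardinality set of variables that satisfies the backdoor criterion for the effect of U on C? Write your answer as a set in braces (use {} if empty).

Variables eligible for adjustment (non-descendants of U, excluding U and C): {L, P}.
Backdoor paths from U to C:
  P1: U <- P -> A <- C
  P2: U <- P -> V -> W <- C
  P3: U <- P -> T <- C
Each backdoor path contains an unconditioned collider, so every path is already blocked with the empty conditioning set:
  P1: blocked at collider A (neither it nor any descendant is in the conditioning set).
  P2: blocked at collider W (neither it nor any descendant is in the conditioning set).
  P3: blocked at collider T (neither it nor any descendant is in the conditioning set).
The empty set is therefore the unique smallest valid set.

{}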